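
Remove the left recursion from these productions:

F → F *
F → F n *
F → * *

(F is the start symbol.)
F is directly left-recursive. The standard transformation for
  A → A α₁ | ... | A α_m | β₁ | ... | β_n
is
  A  → β₁ A' | ... | β_n A'
  A' → α₁ A' | ... | α_m A' | ε

F → * * becomes F → * * F'
F → F * becomes F' → * F'
F → F n * becomes F' → n * F'
Add F' → ε

Resulting grammar:
F → * * F'
F' → * F'
F' → n * F'
F' → ε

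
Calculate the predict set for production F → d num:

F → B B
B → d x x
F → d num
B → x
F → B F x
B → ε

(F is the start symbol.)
{ 'd' }

PREDICT(F → d num) = (FIRST(RHS) \ {ε}) ∪ (FOLLOW(F) if ε ∈ FIRST(RHS), i.e. RHS ⇒* ε)
FIRST(d num) = { 'd' }
ε ∉ FIRST(d num), so FOLLOW(F) is not added.
PREDICT(F → d num) = { 'd' }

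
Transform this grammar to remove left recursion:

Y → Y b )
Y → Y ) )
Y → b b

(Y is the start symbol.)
Y → b b Y'
Y' → b ) Y'
Y' → ) ) Y'
Y' → ε

Y is directly left-recursive. The standard transformation for
  A → A α₁ | ... | A α_m | β₁ | ... | β_n
is
  A  → β₁ A' | ... | β_n A'
  A' → α₁ A' | ... | α_m A' | ε

Y → b b becomes Y → b b Y'
Y → Y b ) becomes Y' → b ) Y'
Y → Y ) ) becomes Y' → ) ) Y'
Add Y' → ε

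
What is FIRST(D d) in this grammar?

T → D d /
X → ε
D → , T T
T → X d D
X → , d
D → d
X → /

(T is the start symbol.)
{ ',', 'd' }

FIRST sets of the non-terminals involved (from the grammar, by fixed-point iteration):
  FIRST(D) = { ',', 'd' }

To compute FIRST(D d), process the symbols left to right:
Symbol D is a non-terminal. Add FIRST(D) \ {ε} = { ',', 'd' }
D is not nullable (ε ∉ FIRST(D)), so stop here.
FIRST(D d) = { ',', 'd' }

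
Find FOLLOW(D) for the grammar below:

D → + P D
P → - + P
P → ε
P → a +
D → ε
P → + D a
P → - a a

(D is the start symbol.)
D is the start symbol, so $ ∈ FOLLOW(D).
In D → + P D: D is at the end; this adds FOLLOW(D) to itself — nothing new
In P → + D a: D is followed by a, add FIRST(a) \ {ε} = { 'a' }

Taking the union: FOLLOW(D) = { $, 'a' }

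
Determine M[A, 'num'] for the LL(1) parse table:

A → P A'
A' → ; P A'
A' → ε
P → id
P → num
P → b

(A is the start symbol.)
To find M[A, 'num'], we find productions for A where 'num' is in the predict set (PREDICT(N → α) = (FIRST(α) \ {ε}) ∪ (FOLLOW(N) if α ⇒* ε)).

Relevant sets:
  FIRST(P) = { 'b', 'id', 'num' }

A → P A': PREDICT = { 'b', 'id', 'num' }
  'num' is in predict set, so this production goes in M[A, 'num']

M[A, 'num'] = A → P A'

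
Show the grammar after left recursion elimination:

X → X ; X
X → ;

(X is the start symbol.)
X is directly left-recursive. The standard transformation for
  A → A α₁ | ... | A α_m | β₁ | ... | β_n
is
  A  → β₁ A' | ... | β_n A'
  A' → α₁ A' | ... | α_m A' | ε

X → ; becomes X → ; X'
X → X ; X becomes X' → ; X X'
Add X' → ε

Resulting grammar:
X → ; X'
X' → ; X X'
X' → ε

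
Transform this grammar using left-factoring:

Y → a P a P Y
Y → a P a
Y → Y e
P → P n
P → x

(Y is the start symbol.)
Y → a P a Y'
Y' → P Y
Y' → ε
Y → Y e
P → P n
P → x

Left-factoring transforms A → αβ₁ | αβ₂ into A → αA' and A' → β₁ | β₂
(α is the longest common prefix among the alternatives). Repeat until
no nonterminal has two alternatives with a common prefix.

Round 1: Y has alternatives sharing prefix 'a P a'. Introduce Y': Y → a P a Y'
  Add: Y' → P Y
  Add: Y' → ε

No remaining common prefixes — done.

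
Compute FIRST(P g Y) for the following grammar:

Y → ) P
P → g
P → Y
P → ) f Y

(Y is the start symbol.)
{ ')', 'g' }

FIRST sets of the non-terminals involved (from the grammar, by fixed-point iteration):
  FIRST(P) = { ')', 'g' }

To compute FIRST(P g Y), process the symbols left to right:
Symbol P is a non-terminal. Add FIRST(P) \ {ε} = { ')', 'g' }
P is not nullable (ε ∉ FIRST(P)), so stop here.
FIRST(P g Y) = { ')', 'g' }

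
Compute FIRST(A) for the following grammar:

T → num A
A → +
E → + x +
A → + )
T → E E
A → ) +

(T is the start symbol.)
{ ')', '+' }

From A → +:
  - '+' is a terminal: add '+' and stop
From A → + ):
  - '+' is a terminal: add '+' and stop
From A → ) +:
  - ')' is a terminal: add ')' and stop

Collecting: FIRST(A) = { ')', '+' }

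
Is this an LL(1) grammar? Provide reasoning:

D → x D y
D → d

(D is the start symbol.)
For D:
  PREDICT(D → x D y) = { 'x' }
  PREDICT(D → d) = { 'd' }

All predict sets are disjoint. The grammar IS LL(1).

Answer: Yes, the grammar is LL(1).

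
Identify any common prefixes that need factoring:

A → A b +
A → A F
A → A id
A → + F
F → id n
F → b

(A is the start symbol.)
Left-factoring is needed when two productions for the same non-terminal
share a common prefix on the right-hand side.

Productions for A:
  A → A b +
  A → A F
  A → A id
  A → + F
Productions for F:
  F → id n
  F → b

Found common prefix 'A' in productions for A

Answer: Yes, A has productions with common prefix 'A'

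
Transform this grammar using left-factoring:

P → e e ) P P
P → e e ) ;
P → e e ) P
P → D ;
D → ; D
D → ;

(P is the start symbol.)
P → e e ) P'
P' → P P''
P'' → P
P'' → ε
P' → ;
P → D ;
D → ; D'
D' → D
D' → ε

Left-factoring transforms A → αβ₁ | αβ₂ into A → αA' and A' → β₁ | β₂
(α is the longest common prefix among the alternatives). Repeat until
no nonterminal has two alternatives with a common prefix.

Round 1: P has alternatives sharing prefix 'e e )'. Introduce P': P → e e ) P'
  Add: P' → P P
  Add: P' → ;
  Add: P' → P

Round 2: P' has alternatives sharing prefix 'P'. Introduce P'': P' → P P''
  Add: P'' → P
  Add: P'' → ε

Round 3: D has alternatives sharing prefix ';'. Introduce D': D → ; D'
  Add: D' → D
  Add: D' → ε

No remaining common prefixes — done.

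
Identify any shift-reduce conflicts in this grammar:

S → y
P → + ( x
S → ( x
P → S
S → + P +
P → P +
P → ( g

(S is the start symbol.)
No shift-reduce conflicts

A shift-reduce conflict occurs when an LR(0) state has both:
  - a complete (reduce) item [A → α .] (dot at the end), and
  - a shift item [B → β . c γ] (dot before a terminal).

Augment with S' → S and build the canonical LR(0) collection (I0 = CLOSURE({[S' → . S]}), then GOTO on every symbol after a dot until no new states appear). It has 14 states:
  I0: { [S → . ( x], [S → . + P +], [S → . y], [S' → . S] }  — shift
  I1: { [S → ( . x] }  — shift
  I2: { [P → . ( g], [P → . + ( x], [P → . P +], [P → . S], [S → + . P +], [S → . ( x], [S → . + P +], [S → . y] }  — shift
  I3: { [S' → S .] }  — accept
  I4: { [S → y .] }  — reduce
  I5: { [P → ( . g], [S → ( . x] }  — shift
  I6: { [P → + . ( x], [P → . ( g], [P → . + ( x], [P → . P +], [P → . S], [S → + . P +], [S → . ( x], [S → . + P +], [S → . y] }  — shift
  I7: { [P → P . +], [S → + P . +] }  — shift
  I8: { [P → S .] }  — reduce
  I9: { [P → P + .], [S → + P + .] }  — 2 reduces
  I10: { [P → ( . g], [P → + ( . x], [S → ( . x] }  — shift
  I11: { [P → ( g .] }  — reduce
  I12: { [P → + ( x .], [S → ( x .] }  — 2 reduces
  I13: { [S → ( x .] }  — reduce

No state contains both a complete item and a shift item.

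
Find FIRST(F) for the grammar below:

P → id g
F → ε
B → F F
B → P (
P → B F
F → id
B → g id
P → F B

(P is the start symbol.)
To compute FIRST(F), examine every production with F on the left-hand side, reading each right-hand side left to right until a non-nullable symbol is reached.

From F → ε:
  - ε-production, so ε ∈ FIRST(F)
From F → id:
  - id is a terminal: add 'id' and stop

Collecting: FIRST(F) = { 'id', ε }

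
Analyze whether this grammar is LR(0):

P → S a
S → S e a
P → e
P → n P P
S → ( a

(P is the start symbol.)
Yes, the grammar is LR(0)

A grammar is LR(0) if no state in the canonical LR(0) collection has:
  - both a shift item (dot before a terminal) and a complete item (shift-reduce conflict), or
  - two or more complete items (reduce-reduce conflict; the accept item [P' → P .] counts as a complete item here).

Augment with P' → P and build the canonical LR(0) collection (I0 = CLOSURE({[P' → . P]}), then GOTO on every symbol after a dot until no new states appear). It has 12 states:
  I0: { [P → . S a], [P → . e], [P → . n P P], [P' → . P], [S → . ( a], [S → . S e a] }  — shift
  I1: { [S → ( . a] }  — shift
  I2: { [P' → P .] }  — accept
  I3: { [P → S . a], [S → S . e a] }  — shift
  I4: { [P → e .] }  — reduce
  I5: { [P → . S a], [P → . e], [P → . n P P], [P → n . P P], [S → . ( a], [S → . S e a] }  — shift
  I6: { [P → . S a], [P → . e], [P → . n P P], [P → n P . P], [S → . ( a], [S → . S e a] }  — shift
  I7: { [P → n P P .] }  — reduce
  I8: { [P → S a .] }  — reduce
  I9: { [S → S e . a] }  — shift
  I10: { [S → S e a .] }  — reduce
  I11: { [S → ( a .] }  — reduce

Every state is either a pure shift/goto state or contains exactly one complete item and nothing to shift — no conflicts. The grammar is LR(0).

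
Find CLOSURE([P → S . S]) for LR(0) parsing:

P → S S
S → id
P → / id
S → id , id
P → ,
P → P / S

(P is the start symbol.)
Start with: [P → S . S]
  [P → S . S] has the dot before S: add [S → . id], [S → . id , id]
No further items can be added.

CLOSURE = { [P → S . S], [S → . id , id], [S → . id] }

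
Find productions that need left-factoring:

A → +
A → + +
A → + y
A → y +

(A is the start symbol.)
Yes, A has productions with common prefix '+'

Left-factoring is needed when two productions for the same non-terminal
share a common prefix on the right-hand side.

Productions for A:
  A → +
  A → + +
  A → + y
  A → y +

Found common prefix '+' in productions for A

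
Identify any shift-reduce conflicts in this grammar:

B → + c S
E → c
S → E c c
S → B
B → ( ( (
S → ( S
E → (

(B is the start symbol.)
A shift-reduce conflict occurs when an LR(0) state has both:
  - a complete (reduce) item [A → α .] (dot at the end), and
  - a shift item [B → β . c γ] (dot before a terminal).

Augment with B' → B and build the canonical LR(0) collection (I0 = CLOSURE({[B' → . B]}), then GOTO on every symbol after a dot until no new states appear). It has 17 states:
  I0: { [B → . ( ( (], [B → . + c S], [B' → . B] }  — shift
  I1: { [B → ( . ( (] }  — shift
  I2: { [B → + . c S] }  — shift
  I3: { [B' → B .] }  — accept
  I4: { [B → + c . S], [B → . ( ( (], [B → . + c S], [E → . (], [E → . c], [S → . ( S], [S → . B], [S → . E c c] }  — shift
  I5: { [B → ( . ( (], [B → . ( ( (], [B → . + c S], [E → ( .], [E → . (], [E → . c], [S → ( . S], [S → . ( S], [S → . B], [S → . E c c] }  — shift, reduce
  I6: { [S → B .] }  — reduce
  I7: { [S → E . c c] }  — shift
  I8: { [B → + c S .] }  — reduce
  I9: { [E → c .] }  — reduce
  I10: { [S → E c . c] }  — shift
  I11: { [S → E c c .] }  — reduce
  I12: { [B → ( ( . (], [B → ( . ( (], [B → . ( ( (], [B → . + c S], [E → ( .], [E → . (], [E → . c], [S → ( . S], [S → . ( S], [S → . B], [S → . E c c] }  — shift, reduce
  I13: { [S → ( S .] }  — reduce
  I14: { [B → ( ( ( .], [B → ( ( . (], [B → ( . ( (], [B → . ( ( (], [B → . + c S], [E → ( .], [E → . (], [E → . c], [S → ( . S], [S → . ( S], [S → . B], [S → . E c c] }  — shift, 2 reduces
  I15: { [B → ( ( . (] }  — shift
  I16: { [B → ( ( ( .] }  — reduce

I5 contains reduce item [E → ( .] and shift items [B → . ( ( (], [B → ( . ( (], [B → . + c S], [E → . (], [E → . c], [S → . ( S] — shift-reduce conflict.
I12 contains reduce item [E → ( .] and shift items [B → . ( ( (], [B → ( . ( (], [B → ( ( . (], [B → . + c S], [E → . (], [E → . c], [S → . ( S] — shift-reduce conflict.
I14 contains reduce items [B → ( ( ( .], [E → ( .] and shift items [B → . ( ( (], [B → ( . ( (], [B → ( ( . (], [B → . + c S], [E → . (], [E → . c], [S → . ( S] — shift-reduce conflict.

Answer: Yes — I5: [E → ( .] vs [B → . ( ( (]; I12: [E → ( .] vs [B → . ( ( (]; I14: [B → ( ( ( .] vs [B → . ( ( (]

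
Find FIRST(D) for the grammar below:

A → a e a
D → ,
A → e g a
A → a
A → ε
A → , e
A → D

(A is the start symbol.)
To compute FIRST(D), examine every production with D on the left-hand side, reading each right-hand side left to right until a non-nullable symbol is reached.

From D → ,:
  - ',' is a terminal: add ',' and stop

Collecting: FIRST(D) = { ',' }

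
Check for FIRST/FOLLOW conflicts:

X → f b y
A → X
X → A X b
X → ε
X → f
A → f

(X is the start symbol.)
Nullable non-terminals: A, X.
FIRST sets used below: FIRST(X) = { 'b', 'f', ε }, FIRST(A) = { 'b', 'f', ε }

A: nullable alternative(s) A → X; FOLLOW(A) = { 'b', 'f' }
  A → X: FIRST \ {ε} = { 'b', 'f' } — this is the only nullable alternative, skip
  A → f: FIRST \ {ε} = { 'f' } — overlaps FOLLOW(A) on { 'f' }: CONFLICT

X: nullable alternative(s) X → ε; FOLLOW(X) = { $, 'b', 'f' }
  X → f b y: FIRST \ {ε} = { 'f' } — overlaps FOLLOW(X) on { 'f' }: CONFLICT
  X → A X b: FIRST \ {ε} = { 'b', 'f' } — overlaps FOLLOW(X) on { 'b', 'f' }: CONFLICT
  X → ε: FIRST \ {ε} = { } — this is the only nullable alternative, skip
  X → f: FIRST \ {ε} = { 'f' } — overlaps FOLLOW(X) on { 'f' }: CONFLICT

So the grammar has 4 FIRST/FOLLOW conflicts (marked CONFLICT above).

Answer: Yes. X → f b y with FOLLOW(X) on { 'f' }; X → A X b with FOLLOW(X) on { 'b', 'f' }; X → f with FOLLOW(X) on { 'f' }; A → f with FOLLOW(A) on { 'f' }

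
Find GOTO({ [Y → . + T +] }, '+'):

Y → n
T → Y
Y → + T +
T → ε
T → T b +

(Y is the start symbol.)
GOTO(I, '+') = CLOSURE({ [A → αX.β] : [A → α.Xβ] ∈ I, X = '+' })

Items with dot before '+', with the dot advanced:
  [Y → . + T +] → [Y → + . T +]
Closure of the advanced items:
  [Y → + . T +] has the dot before T: add [T → . Y], [T → .], [T → . T b +]
  [T → . Y] has the dot before Y: add [Y → . n], [Y → . + T +]

GOTO = { [T → . T b +], [T → . Y], [T → .], [Y → + . T +], [Y → . + T +], [Y → . n] }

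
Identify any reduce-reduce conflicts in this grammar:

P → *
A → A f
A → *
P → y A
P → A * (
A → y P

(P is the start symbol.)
Augment with P' → P and build the canonical LR(0) collection (I0 = CLOSURE({[P' → . P]}), then GOTO on every symbol after a dot until no new states appear). It has 10 states:
  I0: { [A → . *], [A → . A f], [A → . y P], [P → . *], [P → . A * (], [P → . y A], [P' → . P] }  — shift
  I1: { [A → * .], [P → * .] }  — 2 reduces
  I2: { [A → A . f], [P → A . * (] }  — shift
  I3: { [P' → P .] }  — accept
  I4: { [A → . *], [A → . A f], [A → . y P], [A → y . P], [P → . *], [P → . A * (], [P → . y A], [P → y . A] }  — shift
  I5: { [A → A . f], [P → A . * (], [P → y A .] }  — shift, reduce
  I6: { [A → y P .] }  — reduce
  I7: { [P → A * . (] }  — shift
  I8: { [A → A f .] }  — reduce
  I9: { [P → A * ( .] }  — reduce

I1 contains complete items [A → * .], [P → * .] — reduce-reduce conflict.

Answer: Yes — I1: [A → * .] vs [P → * .]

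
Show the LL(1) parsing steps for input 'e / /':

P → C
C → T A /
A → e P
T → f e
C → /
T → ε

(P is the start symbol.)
Stack is shown with the top on the left.

Stack    Input    Action
------------------------
P $      e / / $  output P → C
C $      e / / $  output C → T A /
T A / $  e / / $  output T → ε
A / $    e / / $  output A → e P
e P / $  e / / $  match 'e'
P / $    / / $    output P → C
C / $    / / $    output C → /
/ / $    / / $    match '/'
/ $      / $      match '/'
$        $        accept

The string is accepted.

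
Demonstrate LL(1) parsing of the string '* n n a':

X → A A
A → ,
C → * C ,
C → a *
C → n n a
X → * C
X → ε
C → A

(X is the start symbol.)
LL(1) parsing maintains a stack (initially the start symbol over $) and the input. At each step: if the stack top is a terminal, match it against the current input token; if it is a non-terminal N, replace it with the RHS of M[N, lookahead] (the unique production whose predict set contains the lookahead).

Stack is shown with the top on the left.

Stack    Input      Action
--------------------------
X $      * n n a $  output X → * C
* C $    * n n a $  match '*'
C $      n n a $    output C → n n a
n n a $  n n a $    match 'n'
n a $    n a $      match 'n'
a $      a $        match 'a'
$        $          accept

The string is accepted.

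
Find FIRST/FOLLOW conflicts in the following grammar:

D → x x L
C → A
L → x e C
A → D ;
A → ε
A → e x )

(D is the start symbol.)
No FIRST/FOLLOW conflicts.

A FIRST/FOLLOW conflict occurs when a non-terminal N has a nullable alternative N → β (β ⇒* ε) and another alternative N → α with FIRST(α) ∩ FOLLOW(N) ≠ ∅: on such a lookahead the parser cannot decide between expanding α and letting N vanish via β.

Nullable non-terminals: A, C.
FIRST sets used below: FIRST(D) = { 'x' }

A: nullable alternative(s) A → ε; FOLLOW(A) = { $, ';' }
  A → D ;: FIRST \ {ε} = { 'x' } — disjoint from FOLLOW(A)
  A → ε: FIRST \ {ε} = { } — this is the only nullable alternative, skip
  A → e x ): FIRST \ {ε} = { 'e' } — disjoint from FOLLOW(A)
C has a nullable alternative but only one production, so nothing to check.

D, L have no nullable alternative, so no FIRST/FOLLOW check is needed there.

No FIRST/FOLLOW conflicts found.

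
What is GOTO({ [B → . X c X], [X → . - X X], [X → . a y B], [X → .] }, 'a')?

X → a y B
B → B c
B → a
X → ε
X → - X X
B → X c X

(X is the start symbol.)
{ [X → a . y B] }

GOTO(I, 'a') = CLOSURE({ [A → αX.β] : [A → α.Xβ] ∈ I, X = 'a' })

Items with dot before 'a', with the dot advanced:
  [X → . a y B] → [X → a . y B]
Closure adds nothing (no advanced item has the dot before a non-terminal).

GOTO = { [X → a . y B] }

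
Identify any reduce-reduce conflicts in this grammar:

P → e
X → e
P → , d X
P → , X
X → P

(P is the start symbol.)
Yes — I7: [P → e .] vs [X → e .]

Augment with P' → P and build the canonical LR(0) collection (I0 = CLOSURE({[P' → . P]}), then GOTO on every symbol after a dot until no new states appear). It has 9 states:
  I0: { [P → . , X], [P → . , d X], [P → . e], [P' → . P] }  — shift
  I1: { [P → , . X], [P → , . d X], [P → . , X], [P → . , d X], [P → . e], [X → . P], [X → . e] }  — shift
  I2: { [P' → P .] }  — accept
  I3: { [P → e .] }  — reduce
  I4: { [X → P .] }  — reduce
  I5: { [P → , X .] }  — reduce
  I6: { [P → , d . X], [P → . , X], [P → . , d X], [P → . e], [X → . P], [X → . e] }  — shift
  I7: { [P → e .], [X → e .] }  — 2 reduces
  I8: { [P → , d X .] }  — reduce

I7 contains complete items [P → e .], [X → e .] — reduce-reduce conflict.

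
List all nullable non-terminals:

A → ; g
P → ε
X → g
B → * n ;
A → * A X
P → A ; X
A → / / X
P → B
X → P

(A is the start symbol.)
ε-productions: P → ε
So P is immediately nullable.
X → P: every symbol on the right is nullable, so X is nullable too.
No further non-terminal can be added: every production for the remaining non-terminals contains a terminal or a non-nullable non-terminal.
Nullable = { 'P', 'X' }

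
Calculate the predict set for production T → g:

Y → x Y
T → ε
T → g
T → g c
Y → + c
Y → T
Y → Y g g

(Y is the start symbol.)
PREDICT(T → g) = (FIRST(RHS) \ {ε}) ∪ (FOLLOW(T) if ε ∈ FIRST(RHS), i.e. RHS ⇒* ε)
FIRST(g) = { 'g' }
ε ∉ FIRST(g), so FOLLOW(T) is not added.
PREDICT(T → g) = { 'g' }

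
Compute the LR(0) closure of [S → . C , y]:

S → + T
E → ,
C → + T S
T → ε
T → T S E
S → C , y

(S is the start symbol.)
{ [C → . + T S], [S → . C , y] }

To compute CLOSURE, for each item [A → α.Bβ] where B is a non-terminal, add [B → .γ] for all productions B → γ; repeat for the newly added items until nothing changes.

Start with: [S → . C , y]
  [S → . C , y] has the dot before C: add [C → . + T S]
No further items can be added.

CLOSURE = { [C → . + T S], [S → . C , y] }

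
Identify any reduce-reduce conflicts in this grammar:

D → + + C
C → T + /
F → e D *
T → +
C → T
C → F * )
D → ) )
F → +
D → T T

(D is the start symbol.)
Yes — I8: [F → + .] vs [T → + .]

Augment with D' → D and build the canonical LR(0) collection (I0 = CLOSURE({[D' → . D]}), then GOTO on every symbol after a dot until no new states appear). It has 20 states:
  I0: { [D → . ) )], [D → . + + C], [D → . T T], [D' → . D], [T → . +] }  — shift
  I1: { [D → ) . )] }  — shift
  I2: { [D → + . + C], [T → + .] }  — shift, reduce
  I3: { [D' → D .] }  — accept
  I4: { [D → T . T], [T → . +] }  — shift
  I5: { [T → + .] }  — reduce
  I6: { [D → T T .] }  — reduce
  I7: { [C → . F * )], [C → . T + /], [C → . T], [D → + + . C], [F → . +], [F → . e D *], [T → . +] }  — shift
  I8: { [F → + .], [T → + .] }  — 2 reduces
  I9: { [D → + + C .] }  — reduce
  I10: { [C → F . * )] }  — shift
  I11: { [C → T . + /], [C → T .] }  — shift, reduce
  I12: { [D → . ) )], [D → . + + C], [D → . T T], [F → e . D *], [T → . +] }  — shift
  I13: { [F → e D . *] }  — shift
  I14: { [F → e D * .] }  — reduce
  I15: { [C → T + . /] }  — shift
  I16: { [C → T + / .] }  — reduce
  I17: { [C → F * . )] }  — shift
  I18: { [C → F * ) .] }  — reduce
  I19: { [D → ) ) .] }  — reduce

I8 contains complete items [F → + .], [T → + .] — reduce-reduce conflict.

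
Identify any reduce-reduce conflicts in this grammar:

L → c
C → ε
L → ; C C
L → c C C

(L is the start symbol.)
Yes — I3: [C → .] vs [L → c .]

Augment with L' → L and build the canonical LR(0) collection (I0 = CLOSURE({[L' → . L]}), then GOTO on every symbol after a dot until no new states appear). It has 8 states:
  I0: { [L → . ; C C], [L → . c C C], [L → . c], [L' → . L] }  — shift
  I1: { [C → .], [L → ; . C C] }  — reduce
  I2: { [L' → L .] }  — accept
  I3: { [C → .], [L → c . C C], [L → c .] }  — 2 reduces
  I4: { [C → .], [L → c C . C] }  — reduce
  I5: { [L → c C C .] }  — reduce
  I6: { [C → .], [L → ; C . C] }  — reduce
  I7: { [L → ; C C .] }  — reduce

I3 contains complete items [C → .], [L → c .] — reduce-reduce conflict.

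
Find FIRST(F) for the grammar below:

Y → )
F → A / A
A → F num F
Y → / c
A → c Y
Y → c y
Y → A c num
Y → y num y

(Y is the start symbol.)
{ 'c' }

FIRST sets of the other non-terminals involved (by the same procedure, iterated to a fixed point):
  FIRST(A) = { 'c' }

From F → A / A:
  - A is a non-terminal: add FIRST(A) \ {ε} = { 'c' }
    A is not nullable, so stop

Collecting: FIRST(F) = { 'c' }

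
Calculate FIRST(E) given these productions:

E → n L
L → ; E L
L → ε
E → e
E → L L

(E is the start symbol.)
{ ';', 'e', 'n', ε }

FIRST sets of the other non-terminals involved (by the same procedure, iterated to a fixed point):
  FIRST(L) = { ';', ε }

From E → n L:
  - n is a terminal: add 'n' and stop
From E → e:
  - e is a terminal: add 'e' and stop
From E → L L:
  - L is a non-terminal: add FIRST(L) \ {ε} = { ';' }
    L is nullable, so continue to the next symbol
  - L is a non-terminal: add FIRST(L) \ {ε} = { ';' }
    L is nullable and nothing follows, so the whole right-hand side can vanish: ε ∈ FIRST(E)

Collecting: FIRST(E) = { ';', 'e', 'n', ε }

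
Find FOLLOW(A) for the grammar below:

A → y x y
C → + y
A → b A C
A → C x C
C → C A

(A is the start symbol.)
{ $, '+', 'b', 'x', 'y' }

To compute FOLLOW(A), find every occurrence of A on a right-hand side N → α A β: add FIRST(β) \ {ε}, and if β is empty or nullable also add FOLLOW(N). Iterate to a fixed point.

A is the start symbol, so $ ∈ FOLLOW(A).
In A → b A C: A is followed by C, add FIRST(C) \ {ε} = { '+' }
In C → C A: A is at the end, add FOLLOW(C)

The FOLLOW sets referred to above (computed the same way, to a fixed point):
  FOLLOW(C) = { $, '+', 'b', 'x', 'y' }

Taking the union: FOLLOW(A) = { $, '+', 'b', 'x', 'y' }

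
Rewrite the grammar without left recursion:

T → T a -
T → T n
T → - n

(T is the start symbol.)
T is directly left-recursive. The standard transformation for
  A → A α₁ | ... | A α_m | β₁ | ... | β_n
is
  A  → β₁ A' | ... | β_n A'
  A' → α₁ A' | ... | α_m A' | ε

T → - n becomes T → - n T'
T → T a - becomes T' → a - T'
T → T n becomes T' → n T'
Add T' → ε

Resulting grammar:
T → - n T'
T' → a - T'
T' → n T'
T' → ε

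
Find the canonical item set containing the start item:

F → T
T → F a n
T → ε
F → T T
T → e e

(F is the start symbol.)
First, augment the grammar with F' → F
I₀ = CLOSURE({ [F' → . F] }):
  [F' → . F] has the dot before F: add [F → . T], [F → . T T]
  [F → . T] has the dot before T: add [T → . F a n], [T → .], [T → . e e]
No further items can be added.

I₀ = { [F → . T T], [F → . T], [F' → . F], [T → . F a n], [T → . e e], [T → .] }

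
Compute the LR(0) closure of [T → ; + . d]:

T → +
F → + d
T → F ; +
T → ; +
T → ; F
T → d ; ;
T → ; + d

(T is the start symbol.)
{ [T → ; + . d] }

Start with: [T → ; + . d]
The dot precedes the terminal d, so nothing is added.

CLOSURE = { [T → ; + . d] }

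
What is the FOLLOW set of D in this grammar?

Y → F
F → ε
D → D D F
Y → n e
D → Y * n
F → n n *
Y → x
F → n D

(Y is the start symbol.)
To compute FOLLOW(D), find every occurrence of D on a right-hand side N → α D β: add FIRST(β) \ {ε}, and if β is empty or nullable also add FOLLOW(N). Iterate to a fixed point.

In D → D D F: D is followed by D F, add FIRST(D F) \ {ε} = { '*', 'n', 'x' }
In D → D D F: D is followed by F, add FIRST(F) \ {ε} = { 'n' }
  F is nullable, so FOLLOW(D) is also included — that is the set being defined, nothing new
In F → n D: D is at the end, add FOLLOW(F)

The FOLLOW sets referred to above (computed the same way, to a fixed point):
  FOLLOW(F) = { $, '*', 'n', 'x' }

Taking the union: FOLLOW(D) = { $, '*', 'n', 'x' }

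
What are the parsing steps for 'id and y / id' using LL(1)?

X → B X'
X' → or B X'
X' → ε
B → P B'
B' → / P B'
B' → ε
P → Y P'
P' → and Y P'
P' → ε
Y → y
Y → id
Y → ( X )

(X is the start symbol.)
LL(1) parsing maintains a stack (initially the start symbol over $) and the input. At each step: if the stack top is a terminal, match it against the current input token; if it is a non-terminal N, replace it with the RHS of M[N, lookahead] (the unique production whose predict set contains the lookahead).

Stack is shown with the top on the left.

Stack             Input            Action
-----------------------------------------
X $               id and y / id $  output X → B X'
B X' $            id and y / id $  output B → P B'
P B' X' $         id and y / id $  output P → Y P'
Y P' B' X' $      id and y / id $  output Y → id
id P' B' X' $     id and y / id $  match 'id'
P' B' X' $        and y / id $     output P' → and Y P'
and Y P' B' X' $  and y / id $     match 'and'
Y P' B' X' $      y / id $         output Y → y
y P' B' X' $      y / id $         match 'y'
P' B' X' $        / id $           output P' → ε
B' X' $           / id $           output B' → / P B'
/ P B' X' $       / id $           match '/'
P B' X' $         id $             output P → Y P'
Y P' B' X' $      id $             output Y → id
id P' B' X' $     id $             match 'id'
P' B' X' $        $                output P' → ε
B' X' $           $                output B' → ε
X' $              $                output X' → ε
$                 $                accept

The string is accepted.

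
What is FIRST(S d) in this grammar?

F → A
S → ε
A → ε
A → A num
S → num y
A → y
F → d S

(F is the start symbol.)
FIRST sets of the non-terminals involved (from the grammar, by fixed-point iteration):
  FIRST(S) = { 'num', ε }

To compute FIRST(S d), process the symbols left to right:
Symbol S is a non-terminal. Add FIRST(S) \ {ε} = { 'num' }
S is nullable (ε ∈ FIRST(S)), continue to the next symbol.
Symbol d is a terminal. Add 'd' and stop.
FIRST(S d) = { 'd', 'num' }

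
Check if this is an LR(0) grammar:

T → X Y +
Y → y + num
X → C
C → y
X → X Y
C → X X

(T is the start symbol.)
Augment with T' → T and build the canonical LR(0) collection (I0 = CLOSURE({[T' → . T]}), then GOTO on every symbol after a dot until no new states appear). It has 12 states:
  I0: { [C → . X X], [C → . y], [T → . X Y +], [T' → . T], [X → . C], [X → . X Y] }  — shift
  I1: { [X → C .] }  — reduce
  I2: { [T' → T .] }  — accept
  I3: { [C → . X X], [C → . y], [C → X . X], [T → X . Y +], [X → . C], [X → . X Y], [X → X . Y], [Y → . y + num] }  — shift
  I4: { [C → y .] }  — reduce
  I5: { [C → . X X], [C → . y], [C → X . X], [C → X X .], [X → . C], [X → . X Y], [X → X . Y], [Y → . y + num] }  — shift, reduce
  I6: { [T → X Y . +], [X → X Y .] }  — shift, reduce
  I7: { [C → y .], [Y → y . + num] }  — shift, reduce
  I8: { [Y → y + . num] }  — shift
  I9: { [Y → y + num .] }  — reduce
  I10: { [T → X Y + .] }  — reduce
  I11: { [X → X Y .] }  — reduce

Conflict in state I5:
  Shift-reduce conflict between [C → X X .] and [C → . y]
So the grammar is NOT LR(0).

Answer: No. Shift-reduce conflict between [C → X X .] and [C → . y]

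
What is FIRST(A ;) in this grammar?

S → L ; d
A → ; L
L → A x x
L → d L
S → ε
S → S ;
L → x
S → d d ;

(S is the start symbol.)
FIRST sets of the non-terminals involved (from the grammar, by fixed-point iteration):
  FIRST(A) = { ';' }

To compute FIRST(A ;), process the symbols left to right:
Symbol A is a non-terminal. Add FIRST(A) \ {ε} = { ';' }
A is not nullable (ε ∉ FIRST(A)), so stop here.
FIRST(A ;) = { ';' }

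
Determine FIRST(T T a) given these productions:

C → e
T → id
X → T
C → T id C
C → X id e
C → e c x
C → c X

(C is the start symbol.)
FIRST sets of the non-terminals involved (from the grammar, by fixed-point iteration):
  FIRST(T) = { 'id' }

To compute FIRST(T T a), process the symbols left to right:
Symbol T is a non-terminal. Add FIRST(T) \ {ε} = { 'id' }
T is not nullable (ε ∉ FIRST(T)), so stop here.
FIRST(T T a) = { 'id' }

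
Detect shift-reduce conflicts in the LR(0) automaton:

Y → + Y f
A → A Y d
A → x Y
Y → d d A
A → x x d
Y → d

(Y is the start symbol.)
A shift-reduce conflict occurs when an LR(0) state has both:
  - a complete (reduce) item [A → α .] (dot at the end), and
  - a shift item [B → β . c γ] (dot before a terminal).

Augment with Y' → Y and build the canonical LR(0) collection (I0 = CLOSURE({[Y' → . Y]}), then GOTO on every symbol after a dot until no new states appear). It has 14 states:
  I0: { [Y → . + Y f], [Y → . d d A], [Y → . d], [Y' → . Y] }  — shift
  I1: { [Y → + . Y f], [Y → . + Y f], [Y → . d d A], [Y → . d] }  — shift
  I2: { [Y' → Y .] }  — accept
  I3: { [Y → d . d A], [Y → d .] }  — shift, reduce
  I4: { [A → . A Y d], [A → . x Y], [A → . x x d], [Y → d d . A] }  — shift
  I5: { [A → A . Y d], [Y → . + Y f], [Y → . d d A], [Y → . d], [Y → d d A .] }  — shift, reduce
  I6: { [A → x . Y], [A → x . x d], [Y → . + Y f], [Y → . d d A], [Y → . d] }  — shift
  I7: { [A → x Y .] }  — reduce
  I8: { [A → x x . d] }  — shift
  I9: { [A → x x d .] }  — reduce
  I10: { [A → A Y . d] }  — shift
  I11: { [A → A Y d .] }  — reduce
  I12: { [Y → + Y . f] }  — shift
  I13: { [Y → + Y f .] }  — reduce

I3 contains reduce item [Y → d .] and shift item [Y → d . d A] — shift-reduce conflict.
I5 contains reduce item [Y → d d A .] and shift items [Y → . + Y f], [Y → . d], [Y → . d d A] — shift-reduce conflict.

Answer: Yes — I3: [Y → d .] vs [Y → d . d A]; I5: [Y → d d A .] vs [Y → . + Y f]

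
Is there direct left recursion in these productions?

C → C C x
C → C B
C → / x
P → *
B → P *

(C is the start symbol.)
Direct left recursion occurs when N → N α for some non-terminal N (the right-hand side begins with the left-hand side itself).

C → C C x: LEFT RECURSIVE (starts with C)
C → C B: LEFT RECURSIVE (starts with C)
C → / x: starts with '/'
P → *: starts with '*'
B → P *: starts with P

The grammar has direct left recursion on: C.

Answer: Yes, C is left-recursive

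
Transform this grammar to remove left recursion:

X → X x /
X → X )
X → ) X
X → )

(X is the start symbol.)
X is directly left-recursive. The standard transformation for
  A → A α₁ | ... | A α_m | β₁ | ... | β_n
is
  A  → β₁ A' | ... | β_n A'
  A' → α₁ A' | ... | α_m A' | ε

X → ) X becomes X → ) X X'
X → ) becomes X → ) X'
X → X x / becomes X' → x / X'
X → X ) becomes X' → ) X'
Add X' → ε

Resulting grammar:
X → ) X X'
X → ) X'
X' → x / X'
X' → ) X'
X' → ε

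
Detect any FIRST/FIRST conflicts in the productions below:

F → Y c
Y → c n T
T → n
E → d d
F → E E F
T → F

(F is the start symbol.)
FIRST sets of the non-terminals at (or reachable through a nullable prefix from) the front of some alternative:
  FIRST(Y) = { 'c' }
  FIRST(E) = { 'd' }
  FIRST(F) = { 'c', 'd' }

Productions for F:
  F → Y c: FIRST = { 'c' }
  F → E E F: FIRST = { 'd' }
Productions for T:
  T → n: FIRST = { 'n' }
  T → F: FIRST = { 'c', 'd' }
Y, E have only one production, so no FIRST/FIRST conflict is possible there.

All alternatives of each non-terminal have pairwise disjoint FIRST sets.

Answer: No FIRST/FIRST conflicts.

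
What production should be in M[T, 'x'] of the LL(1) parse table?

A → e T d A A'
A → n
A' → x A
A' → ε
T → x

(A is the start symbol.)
T → x

To find M[T, 'x'], we find productions for T where 'x' is in the predict set (PREDICT(N → α) = (FIRST(α) \ {ε}) ∪ (FOLLOW(N) if α ⇒* ε)).

T → x: PREDICT = { 'x' }
  'x' is in predict set, so this production goes in M[T, 'x']

M[T, 'x'] = T → x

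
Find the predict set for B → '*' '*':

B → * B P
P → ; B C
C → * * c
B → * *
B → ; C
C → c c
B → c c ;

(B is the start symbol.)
{ '*' }

PREDICT(B → '*' '*') = (FIRST(RHS) \ {ε}) ∪ (FOLLOW(B) if ε ∈ FIRST(RHS), i.e. RHS ⇒* ε)
FIRST('*' '*') = { '*' }
ε ∉ FIRST('*' '*'), so FOLLOW(B) is not added.
PREDICT(B → '*' '*') = { '*' }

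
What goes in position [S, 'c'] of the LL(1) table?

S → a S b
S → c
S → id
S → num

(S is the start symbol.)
S → c

To find M[S, 'c'], we find productions for S where 'c' is in the predict set (PREDICT(N → α) = (FIRST(α) \ {ε}) ∪ (FOLLOW(N) if α ⇒* ε)).

S → a S b: PREDICT = { 'a' }
S → c: PREDICT = { 'c' }
  'c' is in predict set, so this production goes in M[S, 'c']
S → id: PREDICT = { 'id' }
S → num: PREDICT = { 'num' }

M[S, 'c'] = S → c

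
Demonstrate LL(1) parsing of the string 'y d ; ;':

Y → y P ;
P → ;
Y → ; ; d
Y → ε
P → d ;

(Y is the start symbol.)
LL(1) parsing maintains a stack (initially the start symbol over $) and the input. At each step: if the stack top is a terminal, match it against the current input token; if it is a non-terminal N, replace it with the RHS of M[N, lookahead] (the unique production whose predict set contains the lookahead).

Stack is shown with the top on the left.

Stack    Input      Action
--------------------------
Y $      y d ; ; $  output Y → y P ;
y P ; $  y d ; ; $  match 'y'
P ; $    d ; ; $    output P → d ;
d ; ; $  d ; ; $    match 'd'
; ; $    ; ; $      match ';'
; $      ; $        match ';'
$        $          accept

The string is accepted.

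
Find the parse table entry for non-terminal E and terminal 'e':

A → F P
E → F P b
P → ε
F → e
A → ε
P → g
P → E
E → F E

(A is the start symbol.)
E → F P b, E → F E

To find M[E, 'e'], we find productions for E where 'e' is in the predict set (PREDICT(N → α) = (FIRST(α) \ {ε}) ∪ (FOLLOW(N) if α ⇒* ε)).

Relevant sets:
  FIRST(F) = { 'e' }

E → F P b: PREDICT = { 'e' }
  'e' is in predict set, so this production goes in M[E, 'e']
E → F E: PREDICT = { 'e' }
  'e' is in predict set, so this production goes in M[E, 'e']

M[E, 'e'] = E → F P b, E → F E  (a multiply-defined cell — the grammar is not LL(1))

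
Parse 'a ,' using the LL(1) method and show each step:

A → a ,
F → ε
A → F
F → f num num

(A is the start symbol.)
Stack is shown with the top on the left.

Stack  Input  Action
--------------------
A $    a , $  output A → a ,
a , $  a , $  match 'a'
, $    , $    match ','
$      $      accept

The string is accepted.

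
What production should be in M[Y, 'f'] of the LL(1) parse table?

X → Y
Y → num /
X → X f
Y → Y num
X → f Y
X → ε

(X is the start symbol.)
To find M[Y, 'f'], we find productions for Y where 'f' is in the predict set (PREDICT(N → α) = (FIRST(α) \ {ε}) ∪ (FOLLOW(N) if α ⇒* ε)).

Relevant sets:
  FIRST(Y) = { 'num' }

Y → num /: PREDICT = { 'num' }
Y → Y num: PREDICT = { 'num' }

M[Y, 'f'] is empty (no production applies)

Answer: Empty (error entry)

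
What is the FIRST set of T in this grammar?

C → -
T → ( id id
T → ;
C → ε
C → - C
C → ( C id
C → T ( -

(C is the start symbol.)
{ '(', ';' }

To compute FIRST(T), examine every production with T on the left-hand side, reading each right-hand side left to right until a non-nullable symbol is reached.

From T → ( id id:
  - '(' is a terminal: add '(' and stop
From T → ;:
  - ';' is a terminal: add ';' and stop

Collecting: FIRST(T) = { '(', ';' }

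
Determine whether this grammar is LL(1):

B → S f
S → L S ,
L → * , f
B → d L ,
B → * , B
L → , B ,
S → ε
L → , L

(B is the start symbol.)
No. Predict set conflict for B: { '*' }

Relevant sets:
  FIRST(S) = { '*', ',', ε }
  FIRST(L) = { '*', ',' }
  FOLLOW(S) = { ',', 'f' }

For B:
  PREDICT(B → S f) = { '*', ',', 'f' }
  PREDICT(B → d L ',') = { 'd' }
  PREDICT(B → '*' ',' B) = { '*' }
For S:
  PREDICT(S → L S ',') = { '*', ',' }
  PREDICT(S → ε) = { ',', 'f' }
For L:
  PREDICT(L → '*' ',' f) = { '*' }
  PREDICT(L → ',' B ',') = { ',' }
  PREDICT(L → ',' L) = { ',' }

Conflict found: Predict set conflict for B: { '*' }
The grammar is NOT LL(1).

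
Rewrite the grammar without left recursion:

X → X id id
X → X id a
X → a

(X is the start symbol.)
X is directly left-recursive. The standard transformation for
  A → A α₁ | ... | A α_m | β₁ | ... | β_n
is
  A  → β₁ A' | ... | β_n A'
  A' → α₁ A' | ... | α_m A' | ε

X → a becomes X → a X'
X → X id id becomes X' → id id X'
X → X id a becomes X' → id a X'
Add X' → ε

Resulting grammar:
X → a X'
X' → id id X'
X' → id a X'
X' → ε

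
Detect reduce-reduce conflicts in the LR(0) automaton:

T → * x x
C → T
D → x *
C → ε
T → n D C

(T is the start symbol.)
A reduce-reduce conflict occurs when an LR(0) state has two complete items [A → α .] and [B → β .] — both call for a reduction, and with no lookahead the parser cannot choose between them.

Augment with T' → T and build the canonical LR(0) collection (I0 = CLOSURE({[T' → . T]}), then GOTO on every symbol after a dot until no new states appear). It has 11 states:
  I0: { [T → . * x x], [T → . n D C], [T' → . T] }  — shift
  I1: { [T → * . x x] }  — shift
  I2: { [T' → T .] }  — accept
  I3: { [D → . x *], [T → n . D C] }  — shift
  I4: { [C → . T], [C → .], [T → . * x x], [T → . n D C], [T → n D . C] }  — shift, reduce
  I5: { [D → x . *] }  — shift
  I6: { [D → x * .] }  — reduce
  I7: { [T → n D C .] }  — reduce
  I8: { [C → T .] }  — reduce
  I9: { [T → * x . x] }  — shift
  I10: { [T → * x x .] }  — reduce

No state contains more than one complete item.

Answer: No reduce-reduce conflicts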